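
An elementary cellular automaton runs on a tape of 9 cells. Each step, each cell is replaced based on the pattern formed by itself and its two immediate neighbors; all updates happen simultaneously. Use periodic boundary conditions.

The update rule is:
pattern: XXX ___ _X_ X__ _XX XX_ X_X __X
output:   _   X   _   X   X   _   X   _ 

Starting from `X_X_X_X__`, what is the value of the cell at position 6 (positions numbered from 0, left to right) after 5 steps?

_

step 1: _X_X_X_X_
step 2: __X_X_X_X
step 3: X__X_X_X_
step 4: _X__X_X_X
step 5: X_X__X_X_
position 6 holds _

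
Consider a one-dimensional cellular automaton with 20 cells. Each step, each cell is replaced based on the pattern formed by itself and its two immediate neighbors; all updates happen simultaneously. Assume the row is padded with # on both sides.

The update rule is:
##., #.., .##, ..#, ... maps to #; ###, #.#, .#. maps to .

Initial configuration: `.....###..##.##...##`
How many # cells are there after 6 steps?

######.#####.######.
.....#.#...#.#....#.
#####...###...####..
....#####.#####..###
#####...#.#...####..
....####...####..###
count of #: 11

11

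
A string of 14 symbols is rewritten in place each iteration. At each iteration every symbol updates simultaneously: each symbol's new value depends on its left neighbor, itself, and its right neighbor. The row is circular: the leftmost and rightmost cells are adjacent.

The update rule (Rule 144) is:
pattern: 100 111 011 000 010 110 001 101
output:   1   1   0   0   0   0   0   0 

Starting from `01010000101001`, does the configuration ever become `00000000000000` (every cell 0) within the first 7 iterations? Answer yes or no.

iteration 1: 00001000000100
iteration 2: 00000100000010
iteration 3: 00000010000001
iteration 4: 10000001000000
iteration 5: 01000000100000
iteration 6: 00100000010000
iteration 7: 00010000001000
iteration 7 is 00010000001000, still not uniform 0

no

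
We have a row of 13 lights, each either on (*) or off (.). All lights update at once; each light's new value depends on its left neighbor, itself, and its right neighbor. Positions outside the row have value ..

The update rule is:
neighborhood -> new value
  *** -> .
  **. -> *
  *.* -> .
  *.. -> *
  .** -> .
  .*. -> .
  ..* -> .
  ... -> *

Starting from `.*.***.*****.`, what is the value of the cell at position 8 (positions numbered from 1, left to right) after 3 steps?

.

.....*.....**
****..****..*
...**....**..
position 8 holds .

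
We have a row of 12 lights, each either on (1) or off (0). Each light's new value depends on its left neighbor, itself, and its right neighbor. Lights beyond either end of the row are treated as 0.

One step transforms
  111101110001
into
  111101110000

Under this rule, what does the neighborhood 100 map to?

0

At position 8 the neighborhood is 100; the next row has 0 there.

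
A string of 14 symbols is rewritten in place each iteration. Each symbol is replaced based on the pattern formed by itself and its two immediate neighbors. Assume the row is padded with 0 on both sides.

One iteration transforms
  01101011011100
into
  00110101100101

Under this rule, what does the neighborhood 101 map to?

At position 3 the neighborhood is 101; the next row has 1 there.

1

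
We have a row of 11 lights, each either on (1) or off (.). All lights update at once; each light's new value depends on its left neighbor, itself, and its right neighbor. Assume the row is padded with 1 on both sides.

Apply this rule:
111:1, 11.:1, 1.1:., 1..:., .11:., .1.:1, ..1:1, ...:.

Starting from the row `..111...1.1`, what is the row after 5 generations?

.1.11.1.1..

generation 1: .1.11..11..
generation 2: .1..1.1.1.1
generation 3: .1.11.1.1..
generation 4: .1..1.1.1.1  (repeats generation 2; period 2)
generation 5: .1.11.1.1..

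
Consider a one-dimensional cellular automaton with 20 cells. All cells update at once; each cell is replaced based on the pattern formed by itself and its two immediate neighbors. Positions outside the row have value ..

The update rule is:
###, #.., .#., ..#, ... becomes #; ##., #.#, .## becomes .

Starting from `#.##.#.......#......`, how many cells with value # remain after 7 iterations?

#....###############
#####.#############.
.###...###########.#
#.#.###.#########..#
#.#..#...#######.###
#.#######.#####...#.
#..#####...###.#####
count of #: 14

14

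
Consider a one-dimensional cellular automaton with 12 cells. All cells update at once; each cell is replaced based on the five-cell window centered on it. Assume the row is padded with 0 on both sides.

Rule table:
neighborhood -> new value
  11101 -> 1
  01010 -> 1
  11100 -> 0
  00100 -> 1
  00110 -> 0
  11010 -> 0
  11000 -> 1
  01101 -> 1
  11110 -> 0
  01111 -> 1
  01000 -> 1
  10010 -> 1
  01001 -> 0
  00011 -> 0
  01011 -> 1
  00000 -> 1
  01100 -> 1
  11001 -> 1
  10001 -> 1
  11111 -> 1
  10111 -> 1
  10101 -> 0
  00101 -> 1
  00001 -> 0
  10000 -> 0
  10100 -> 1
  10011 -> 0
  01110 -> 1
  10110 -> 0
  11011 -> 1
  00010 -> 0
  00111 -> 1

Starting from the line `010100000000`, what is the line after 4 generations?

001111001111

011110111111
011011111100
001111110010
001111001111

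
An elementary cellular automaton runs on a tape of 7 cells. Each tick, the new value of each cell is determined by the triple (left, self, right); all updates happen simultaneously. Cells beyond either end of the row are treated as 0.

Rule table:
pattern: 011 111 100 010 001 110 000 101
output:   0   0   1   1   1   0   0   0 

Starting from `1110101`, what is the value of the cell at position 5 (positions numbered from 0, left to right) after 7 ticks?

0000101
0001101
0010001
0111011
1000000
1100000
0010000
position 5 holds 0

0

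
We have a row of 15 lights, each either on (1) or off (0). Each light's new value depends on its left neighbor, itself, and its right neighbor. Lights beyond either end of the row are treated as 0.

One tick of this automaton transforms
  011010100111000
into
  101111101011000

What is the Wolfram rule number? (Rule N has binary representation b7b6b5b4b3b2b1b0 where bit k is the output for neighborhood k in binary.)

230

position 10: 111 → 1  (bit 7 = 1)
position 2: 110 → 1  (bit 6 = 1)
position 3: 101 → 1  (bit 5 = 1)
position 7: 100 → 0  (bit 4 = 0)
position 1: 011 → 0  (bit 3 = 0)
position 4: 010 → 1  (bit 2 = 1)
position 0: 001 → 1  (bit 1 = 1)
position 13: 000 → 0  (bit 0 = 0)
bits b7..b0 = 11100110 = 230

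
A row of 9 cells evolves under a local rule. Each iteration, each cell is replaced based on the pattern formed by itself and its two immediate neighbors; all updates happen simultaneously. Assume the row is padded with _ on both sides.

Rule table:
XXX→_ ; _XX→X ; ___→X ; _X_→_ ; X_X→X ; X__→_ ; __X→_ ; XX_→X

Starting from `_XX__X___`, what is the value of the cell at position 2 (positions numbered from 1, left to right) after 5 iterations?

_

_XX____XX
_XX_XX_XX
_XXXXXXXX
_X______X
___XXXX__
position 2 holds _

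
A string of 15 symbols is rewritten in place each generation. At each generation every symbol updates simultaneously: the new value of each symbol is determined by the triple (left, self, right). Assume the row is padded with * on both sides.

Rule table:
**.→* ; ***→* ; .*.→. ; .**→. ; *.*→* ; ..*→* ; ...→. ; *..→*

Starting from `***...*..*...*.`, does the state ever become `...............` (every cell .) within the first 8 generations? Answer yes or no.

****.*.**.*.*.*
*****.*.**.*.*.
******.*.**.*.*
*******.*.**.*.
********.*.**.*
*********.*.**.
**********.*.**
***********.*.*
generation 8 is ***********.*.*, still not uniform .

no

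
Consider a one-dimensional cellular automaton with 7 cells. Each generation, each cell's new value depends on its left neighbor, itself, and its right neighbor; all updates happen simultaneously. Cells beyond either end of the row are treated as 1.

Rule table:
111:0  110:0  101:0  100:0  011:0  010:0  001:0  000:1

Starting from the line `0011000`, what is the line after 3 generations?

0000010
0111000
0000010

0000010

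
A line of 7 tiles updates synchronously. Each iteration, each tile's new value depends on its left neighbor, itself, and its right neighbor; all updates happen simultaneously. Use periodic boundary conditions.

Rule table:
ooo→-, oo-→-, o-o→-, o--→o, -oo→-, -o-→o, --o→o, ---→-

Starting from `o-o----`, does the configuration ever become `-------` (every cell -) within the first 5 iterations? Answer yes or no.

o-oo--o
----oo-
---o--o
o-ooooo
-------
all cells are - at iteration 5

yes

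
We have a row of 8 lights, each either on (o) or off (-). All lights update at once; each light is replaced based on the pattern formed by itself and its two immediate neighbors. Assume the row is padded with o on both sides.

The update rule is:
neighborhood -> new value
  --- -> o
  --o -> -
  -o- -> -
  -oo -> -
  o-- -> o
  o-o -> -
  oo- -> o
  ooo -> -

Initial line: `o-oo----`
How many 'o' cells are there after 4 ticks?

o--oooo-
oo----o-
-oooo---
----ooo-
count of o: 3

3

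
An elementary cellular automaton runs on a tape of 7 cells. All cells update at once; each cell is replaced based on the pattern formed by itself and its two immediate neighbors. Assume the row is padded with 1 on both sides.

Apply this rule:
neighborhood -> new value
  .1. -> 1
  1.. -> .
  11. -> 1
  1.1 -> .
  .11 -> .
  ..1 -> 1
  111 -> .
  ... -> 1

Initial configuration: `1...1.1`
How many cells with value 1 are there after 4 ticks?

1.111..
1...1.1  (repeats tick 0; period 2)
tick 4: 1...1.1
count of 1: 3

3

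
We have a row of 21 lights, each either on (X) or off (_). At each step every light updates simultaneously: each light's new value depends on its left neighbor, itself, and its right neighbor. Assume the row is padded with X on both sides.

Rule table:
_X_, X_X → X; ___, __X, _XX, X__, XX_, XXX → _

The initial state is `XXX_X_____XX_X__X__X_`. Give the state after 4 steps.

________________X____

step 1: ___XX_______XX__X__XX
step 2: ________________X____
step 3: ________________X____  (fixed point — unchanged through step 4)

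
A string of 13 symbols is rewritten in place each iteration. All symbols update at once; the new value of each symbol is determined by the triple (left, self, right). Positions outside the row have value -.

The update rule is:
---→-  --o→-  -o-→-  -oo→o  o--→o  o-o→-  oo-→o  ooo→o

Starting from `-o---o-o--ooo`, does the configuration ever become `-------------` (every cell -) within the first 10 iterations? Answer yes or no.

--o-----o-ooo
---o------ooo
----o-----ooo
-----o----ooo
------o---ooo
-------o--ooo
--------o-ooo
----------ooo
----------ooo  (fixed point — unchanged through iteration 10)
iteration 10 is ----------ooo, still not uniform -

no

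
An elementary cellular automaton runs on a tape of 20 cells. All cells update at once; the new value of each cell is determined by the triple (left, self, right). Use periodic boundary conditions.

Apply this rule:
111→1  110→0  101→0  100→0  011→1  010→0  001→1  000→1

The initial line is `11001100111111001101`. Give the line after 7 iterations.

01111110011001100110

iteration 1: 10011001111110011001
iteration 2: 00110011111100110011
iteration 3: 01100111111001100110
iteration 4: 11001111110011001100
iteration 5: 10011111100110011001
iteration 6: 00111111001100110011
iteration 7: 01111110011001100110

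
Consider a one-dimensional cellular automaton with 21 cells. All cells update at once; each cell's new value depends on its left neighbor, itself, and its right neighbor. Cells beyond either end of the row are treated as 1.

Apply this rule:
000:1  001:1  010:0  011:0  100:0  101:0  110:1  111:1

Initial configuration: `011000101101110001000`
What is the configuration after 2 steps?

001011000100110110011
010001011001010010101

010001011001010010101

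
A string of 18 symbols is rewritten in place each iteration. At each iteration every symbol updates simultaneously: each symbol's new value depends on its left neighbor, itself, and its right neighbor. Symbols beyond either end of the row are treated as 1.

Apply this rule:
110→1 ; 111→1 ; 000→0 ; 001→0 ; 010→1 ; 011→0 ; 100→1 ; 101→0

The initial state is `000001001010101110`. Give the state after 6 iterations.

100001101010100110
110000101010110010
111000101010011010
111100101011001010
111110101001101010
111110101100101010

111110101100101010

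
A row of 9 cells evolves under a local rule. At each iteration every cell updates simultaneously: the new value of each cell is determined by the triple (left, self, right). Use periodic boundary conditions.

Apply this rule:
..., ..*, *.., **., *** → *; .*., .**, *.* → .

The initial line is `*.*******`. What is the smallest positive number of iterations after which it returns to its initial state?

*..******
***.*****
***..****
*****.***
*****..**
*******.*
*******..
.********
..*******
**.******
**..*****
****.****
****..***
******.**
******..*
********.
.*******.
*.*******

18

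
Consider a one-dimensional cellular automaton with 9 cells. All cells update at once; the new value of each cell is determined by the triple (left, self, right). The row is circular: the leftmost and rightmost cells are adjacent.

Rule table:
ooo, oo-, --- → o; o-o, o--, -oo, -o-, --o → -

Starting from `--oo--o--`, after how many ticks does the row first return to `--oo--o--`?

3

o--o----o
o----oo--
--oo--o--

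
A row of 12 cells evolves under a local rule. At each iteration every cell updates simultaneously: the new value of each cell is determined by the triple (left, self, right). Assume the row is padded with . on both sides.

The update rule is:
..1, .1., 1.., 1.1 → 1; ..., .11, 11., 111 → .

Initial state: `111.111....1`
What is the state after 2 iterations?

..111.1111..

...1...1..11
..111.1111..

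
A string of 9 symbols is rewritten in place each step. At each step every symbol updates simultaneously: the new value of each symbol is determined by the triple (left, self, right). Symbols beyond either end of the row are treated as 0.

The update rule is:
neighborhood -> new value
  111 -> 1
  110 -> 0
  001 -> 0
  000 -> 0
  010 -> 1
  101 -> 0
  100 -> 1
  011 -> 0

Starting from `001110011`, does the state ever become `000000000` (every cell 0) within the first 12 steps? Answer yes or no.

000101000
000101100
000100010
000110011
000001000
000001100
000000010
000000011
000000000
all cells are 0 at step 9

yes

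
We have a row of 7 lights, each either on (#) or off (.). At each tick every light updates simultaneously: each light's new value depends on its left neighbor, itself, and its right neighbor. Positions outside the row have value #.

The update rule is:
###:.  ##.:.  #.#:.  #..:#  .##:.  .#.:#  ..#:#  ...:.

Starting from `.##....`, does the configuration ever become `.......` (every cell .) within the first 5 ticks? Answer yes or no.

tick 1: ...#..#
tick 2: #.####.
tick 3: .......
all cells are . at tick 3

yes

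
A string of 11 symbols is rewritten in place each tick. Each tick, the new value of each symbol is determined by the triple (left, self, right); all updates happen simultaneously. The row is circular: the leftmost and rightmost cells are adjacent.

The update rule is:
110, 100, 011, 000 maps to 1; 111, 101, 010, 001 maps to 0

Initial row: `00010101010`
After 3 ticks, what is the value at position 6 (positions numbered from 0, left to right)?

11000000001
01111111101
01000000100
position 6 holds 0

0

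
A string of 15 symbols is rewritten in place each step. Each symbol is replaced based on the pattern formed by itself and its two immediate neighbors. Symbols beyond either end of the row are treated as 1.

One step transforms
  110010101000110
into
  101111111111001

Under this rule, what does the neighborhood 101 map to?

1

At position 5 the neighborhood is 101; the next row has 1 there.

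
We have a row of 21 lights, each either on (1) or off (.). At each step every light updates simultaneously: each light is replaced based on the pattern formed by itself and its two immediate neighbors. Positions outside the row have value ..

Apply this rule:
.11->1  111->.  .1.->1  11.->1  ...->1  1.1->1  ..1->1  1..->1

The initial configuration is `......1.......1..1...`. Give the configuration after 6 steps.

111111111111111111111
1...................1
111111111111111111111  (repeats step 1; period 2)
step 6: 1...................1

1...................1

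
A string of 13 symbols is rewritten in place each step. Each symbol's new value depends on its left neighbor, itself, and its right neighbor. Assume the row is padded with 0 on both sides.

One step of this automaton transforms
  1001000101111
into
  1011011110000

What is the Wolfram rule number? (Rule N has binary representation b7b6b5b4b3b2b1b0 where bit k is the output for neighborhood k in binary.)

position 10: 111 → 0  (bit 7 = 0)
position 12: 110 → 0  (bit 6 = 0)
position 8: 101 → 1  (bit 5 = 1)
position 1: 100 → 0  (bit 4 = 0)
position 9: 011 → 0  (bit 3 = 0)
position 0: 010 → 1  (bit 2 = 1)
position 2: 001 → 1  (bit 1 = 1)
position 5: 000 → 1  (bit 0 = 1)
bits b7..b0 = 00100111 = 39

39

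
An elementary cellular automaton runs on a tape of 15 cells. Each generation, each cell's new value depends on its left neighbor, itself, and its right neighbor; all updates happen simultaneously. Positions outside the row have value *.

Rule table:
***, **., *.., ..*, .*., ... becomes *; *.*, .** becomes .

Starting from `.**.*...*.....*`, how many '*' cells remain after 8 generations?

12

..*.**********.
***..*********.
*****.********.
*****..*******.
*******.******.
*******..*****.
*********.****.
*********..***.
count of *: 12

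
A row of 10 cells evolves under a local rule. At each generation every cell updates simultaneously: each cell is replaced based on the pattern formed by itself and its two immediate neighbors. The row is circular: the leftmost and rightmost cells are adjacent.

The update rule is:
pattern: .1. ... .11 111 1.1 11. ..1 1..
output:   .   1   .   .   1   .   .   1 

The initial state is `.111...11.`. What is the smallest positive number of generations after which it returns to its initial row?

....11...1
111...11..
...11...1.
11...11..1
..11...1..
1...11..11
.11...1...
...11..111
11...1....
..11..111.
1...1....1
.11..111..
...1....11
11..111...
..1....11.
1..111...1
.1....11..
..111...11
1....11...
.111...11.

20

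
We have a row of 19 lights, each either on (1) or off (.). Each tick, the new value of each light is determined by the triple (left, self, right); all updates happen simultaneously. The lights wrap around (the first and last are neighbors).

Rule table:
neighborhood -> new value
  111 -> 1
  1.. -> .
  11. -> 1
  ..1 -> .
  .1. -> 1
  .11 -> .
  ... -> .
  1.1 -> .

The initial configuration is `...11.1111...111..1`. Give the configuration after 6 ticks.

....1..111....11..1
....1...11.....1..1
....1....1.....1..1
....1....1.....1..1  (fixed point — unchanged through tick 6)

....1....1.....1..1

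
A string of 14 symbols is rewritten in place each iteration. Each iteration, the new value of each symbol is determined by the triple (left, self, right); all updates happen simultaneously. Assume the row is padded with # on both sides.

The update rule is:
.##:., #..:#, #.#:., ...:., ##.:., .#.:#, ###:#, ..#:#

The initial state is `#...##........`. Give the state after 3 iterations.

iteration 1: .#.#..#......#
iteration 2: .#.#####....#.
iteration 3: .#..###.#..##.

.#..###.#..##.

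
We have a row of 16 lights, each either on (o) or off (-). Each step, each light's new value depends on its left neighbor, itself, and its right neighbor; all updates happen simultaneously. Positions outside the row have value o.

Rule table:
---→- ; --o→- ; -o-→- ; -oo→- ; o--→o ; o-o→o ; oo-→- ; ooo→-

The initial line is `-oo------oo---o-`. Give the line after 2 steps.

step 1: o--o-------o---o
step 2: -o--o-------o---

-o--o-------o---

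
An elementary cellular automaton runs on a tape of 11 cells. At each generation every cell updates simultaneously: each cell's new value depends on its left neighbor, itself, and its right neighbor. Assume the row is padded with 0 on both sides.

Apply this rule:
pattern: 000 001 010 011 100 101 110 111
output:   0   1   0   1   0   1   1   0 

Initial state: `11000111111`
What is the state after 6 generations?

01101100000

11001100001
11011100010
11110100100
10011001000
00111010000
01101100000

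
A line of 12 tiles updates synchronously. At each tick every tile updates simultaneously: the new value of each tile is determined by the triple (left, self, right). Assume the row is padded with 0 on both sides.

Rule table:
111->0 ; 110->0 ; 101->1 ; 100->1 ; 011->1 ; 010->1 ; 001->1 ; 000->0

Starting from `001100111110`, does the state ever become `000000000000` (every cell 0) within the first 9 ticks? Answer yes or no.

no

011011100001
110110010011
101101111110
111011000001
100110100011
111101110110
100011001101
110110111011
101101100110
tick 9 is 101101100110, still not uniform 0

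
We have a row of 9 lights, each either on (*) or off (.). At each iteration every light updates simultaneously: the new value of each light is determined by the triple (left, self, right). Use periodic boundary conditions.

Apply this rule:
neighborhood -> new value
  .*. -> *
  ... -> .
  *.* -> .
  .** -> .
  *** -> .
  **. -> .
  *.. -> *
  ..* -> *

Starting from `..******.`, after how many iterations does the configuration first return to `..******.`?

4

.*......*
.**....**
...*..*..
..******.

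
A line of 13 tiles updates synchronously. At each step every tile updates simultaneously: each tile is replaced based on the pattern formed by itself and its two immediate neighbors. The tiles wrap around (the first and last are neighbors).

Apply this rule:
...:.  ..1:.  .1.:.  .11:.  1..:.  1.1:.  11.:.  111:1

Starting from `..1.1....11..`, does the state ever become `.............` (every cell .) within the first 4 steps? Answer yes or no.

.............
all cells are . at step 1

yes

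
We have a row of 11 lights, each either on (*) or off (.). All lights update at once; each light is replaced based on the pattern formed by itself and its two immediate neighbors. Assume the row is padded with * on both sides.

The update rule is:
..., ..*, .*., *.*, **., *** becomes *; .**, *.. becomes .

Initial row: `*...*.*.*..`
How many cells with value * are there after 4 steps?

10

step 1: *.*******.*
step 2: **.*******.
step 3: ***.*******
step 4: ****.******
count of *: 10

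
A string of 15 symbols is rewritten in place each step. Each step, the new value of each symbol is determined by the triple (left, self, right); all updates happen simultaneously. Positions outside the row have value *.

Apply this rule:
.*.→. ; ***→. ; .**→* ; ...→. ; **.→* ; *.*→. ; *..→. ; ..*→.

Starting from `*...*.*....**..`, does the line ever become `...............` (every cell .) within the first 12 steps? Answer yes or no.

no

*..........**..
*..........**..  (fixed point — unchanged through step 12)
step 12 is *..........**.., still not uniform .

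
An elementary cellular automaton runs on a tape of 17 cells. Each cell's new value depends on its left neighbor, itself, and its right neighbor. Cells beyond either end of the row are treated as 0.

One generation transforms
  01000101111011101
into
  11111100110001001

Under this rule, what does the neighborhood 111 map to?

At position 8 the neighborhood is 111; the next row has 1 there.

1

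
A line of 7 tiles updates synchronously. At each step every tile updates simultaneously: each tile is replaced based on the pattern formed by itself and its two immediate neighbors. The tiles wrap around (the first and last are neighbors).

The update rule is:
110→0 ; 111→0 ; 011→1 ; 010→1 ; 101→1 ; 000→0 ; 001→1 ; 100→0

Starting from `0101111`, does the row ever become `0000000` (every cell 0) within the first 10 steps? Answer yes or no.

step 1: 1111000
step 2: 1000001
step 3: 0000011
step 4: 0000110
step 5: 0001100
step 6: 0011000
step 7: 0110000
step 8: 1100000
step 9: 1000001  (repeats step 2; period 7)
step 10: 0000011
step 10 is 0000011, still not uniform 0

no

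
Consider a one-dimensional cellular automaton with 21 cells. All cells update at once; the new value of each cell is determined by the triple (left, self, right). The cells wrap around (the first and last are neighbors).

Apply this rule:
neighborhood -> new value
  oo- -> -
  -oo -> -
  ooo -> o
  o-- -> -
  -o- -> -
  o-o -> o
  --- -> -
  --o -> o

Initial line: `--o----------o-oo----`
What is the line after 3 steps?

step 1: -o----------o-o------
step 2: o----------o-o-------
step 3: ----------o-o-------o

----------o-o-------o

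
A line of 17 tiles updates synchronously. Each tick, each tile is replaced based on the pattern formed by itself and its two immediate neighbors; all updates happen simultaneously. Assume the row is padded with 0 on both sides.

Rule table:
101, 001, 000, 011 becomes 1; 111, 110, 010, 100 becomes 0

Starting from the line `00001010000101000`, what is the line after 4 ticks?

11110100111010011
10001001100100110
00110011001001100
11100110010011001

11100110010011001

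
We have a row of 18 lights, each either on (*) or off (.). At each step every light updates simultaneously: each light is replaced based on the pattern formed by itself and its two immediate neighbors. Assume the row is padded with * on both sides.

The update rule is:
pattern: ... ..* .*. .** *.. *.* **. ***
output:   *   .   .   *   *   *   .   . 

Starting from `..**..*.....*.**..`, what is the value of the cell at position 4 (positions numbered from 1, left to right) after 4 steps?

*.*.*..****..**.*.
.*.*.*.*...*.*.*.*
*.*.*.*.**..*.*.**
.*.*.*.**.*..*.**.
position 4 holds *

*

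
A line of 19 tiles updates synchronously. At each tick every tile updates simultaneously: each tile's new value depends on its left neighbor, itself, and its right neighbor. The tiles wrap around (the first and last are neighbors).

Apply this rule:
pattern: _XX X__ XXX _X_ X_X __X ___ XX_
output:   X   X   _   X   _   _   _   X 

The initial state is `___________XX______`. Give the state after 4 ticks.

___________X_X_XX__

tick 1: ___________XXX_____
tick 2: ___________X_XX____
tick 3: ___________X_XXX___
tick 4: ___________X_X_XX__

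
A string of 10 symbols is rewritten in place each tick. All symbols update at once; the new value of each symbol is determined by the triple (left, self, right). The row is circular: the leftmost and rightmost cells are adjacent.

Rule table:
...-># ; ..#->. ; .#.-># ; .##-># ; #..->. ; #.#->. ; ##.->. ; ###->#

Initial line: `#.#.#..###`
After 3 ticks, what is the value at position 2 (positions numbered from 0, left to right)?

#

..#.#..###
..#.#..##.
#.#.#..#..
position 2 holds #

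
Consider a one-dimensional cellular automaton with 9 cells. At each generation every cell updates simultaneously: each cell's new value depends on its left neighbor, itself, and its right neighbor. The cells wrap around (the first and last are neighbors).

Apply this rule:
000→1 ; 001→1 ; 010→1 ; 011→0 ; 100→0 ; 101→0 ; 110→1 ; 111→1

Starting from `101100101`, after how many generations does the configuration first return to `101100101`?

2

generation 1: 100101100
generation 2: 101100101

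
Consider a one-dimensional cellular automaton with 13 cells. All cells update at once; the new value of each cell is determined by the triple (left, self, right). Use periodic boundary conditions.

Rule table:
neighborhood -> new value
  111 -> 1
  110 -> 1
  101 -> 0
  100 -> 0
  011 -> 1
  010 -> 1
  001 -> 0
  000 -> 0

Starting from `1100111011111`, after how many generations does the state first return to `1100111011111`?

1

1100111011111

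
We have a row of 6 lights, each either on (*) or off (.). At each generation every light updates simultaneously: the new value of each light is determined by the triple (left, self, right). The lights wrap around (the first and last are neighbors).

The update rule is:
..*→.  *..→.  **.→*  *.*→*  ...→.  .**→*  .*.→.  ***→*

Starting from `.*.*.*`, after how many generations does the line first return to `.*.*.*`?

2

generation 1: *.*.*.
generation 2: .*.*.*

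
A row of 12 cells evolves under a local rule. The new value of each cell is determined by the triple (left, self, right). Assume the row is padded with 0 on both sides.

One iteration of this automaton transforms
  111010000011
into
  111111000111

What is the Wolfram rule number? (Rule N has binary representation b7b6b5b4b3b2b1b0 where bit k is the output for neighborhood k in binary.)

position 1: 111 → 1  (bit 7 = 1)
position 2: 110 → 1  (bit 6 = 1)
position 3: 101 → 1  (bit 5 = 1)
position 5: 100 → 1  (bit 4 = 1)
position 0: 011 → 1  (bit 3 = 1)
position 4: 010 → 1  (bit 2 = 1)
position 9: 001 → 1  (bit 1 = 1)
position 6: 000 → 0  (bit 0 = 0)
bits b7..b0 = 11111110 = 254

254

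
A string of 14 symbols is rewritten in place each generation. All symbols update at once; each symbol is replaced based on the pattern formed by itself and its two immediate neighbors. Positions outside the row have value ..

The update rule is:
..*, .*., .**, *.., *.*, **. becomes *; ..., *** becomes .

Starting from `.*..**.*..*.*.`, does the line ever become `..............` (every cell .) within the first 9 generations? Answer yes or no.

generation 1: **************
generation 2: *............*
generation 3: **..........**
generation 4: ***........***
generation 5: *.**......**.*
generation 6: *****....*****
generation 7: *...**..**...*
generation 8: **.********.**
generation 9: ****......****
generation 9 is ****......****, still not uniform .

no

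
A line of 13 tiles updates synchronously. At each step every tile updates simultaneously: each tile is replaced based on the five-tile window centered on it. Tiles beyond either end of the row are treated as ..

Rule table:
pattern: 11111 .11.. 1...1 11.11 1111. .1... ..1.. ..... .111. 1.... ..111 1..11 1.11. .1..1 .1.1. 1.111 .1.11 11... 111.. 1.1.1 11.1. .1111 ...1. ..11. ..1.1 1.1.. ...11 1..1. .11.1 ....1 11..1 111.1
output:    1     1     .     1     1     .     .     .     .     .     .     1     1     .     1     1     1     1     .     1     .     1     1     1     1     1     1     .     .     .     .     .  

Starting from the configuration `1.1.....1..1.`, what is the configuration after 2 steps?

...1..1......

111....1.....
...1..1......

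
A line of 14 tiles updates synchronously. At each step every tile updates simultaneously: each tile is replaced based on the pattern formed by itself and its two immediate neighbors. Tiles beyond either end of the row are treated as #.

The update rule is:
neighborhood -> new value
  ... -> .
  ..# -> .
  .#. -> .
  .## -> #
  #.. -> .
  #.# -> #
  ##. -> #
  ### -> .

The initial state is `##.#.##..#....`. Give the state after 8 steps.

.##.###.......
#####.#.......
....##........
....##........  (fixed point — unchanged through step 8)

....##........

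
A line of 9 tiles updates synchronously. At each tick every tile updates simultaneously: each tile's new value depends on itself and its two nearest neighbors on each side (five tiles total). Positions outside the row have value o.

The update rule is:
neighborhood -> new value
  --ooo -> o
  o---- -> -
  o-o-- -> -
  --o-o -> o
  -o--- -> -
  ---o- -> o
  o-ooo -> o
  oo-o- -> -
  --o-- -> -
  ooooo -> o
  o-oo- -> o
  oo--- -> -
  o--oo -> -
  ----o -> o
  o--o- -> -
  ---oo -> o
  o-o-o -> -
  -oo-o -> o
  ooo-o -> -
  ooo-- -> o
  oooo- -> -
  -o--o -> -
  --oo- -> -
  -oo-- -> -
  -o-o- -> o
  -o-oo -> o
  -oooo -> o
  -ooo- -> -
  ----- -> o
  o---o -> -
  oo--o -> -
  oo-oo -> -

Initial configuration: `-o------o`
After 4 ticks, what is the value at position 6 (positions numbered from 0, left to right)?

o

----ooooo
--ooooooo
--ooooooo  (fixed point — unchanged through tick 4)
position 6 holds o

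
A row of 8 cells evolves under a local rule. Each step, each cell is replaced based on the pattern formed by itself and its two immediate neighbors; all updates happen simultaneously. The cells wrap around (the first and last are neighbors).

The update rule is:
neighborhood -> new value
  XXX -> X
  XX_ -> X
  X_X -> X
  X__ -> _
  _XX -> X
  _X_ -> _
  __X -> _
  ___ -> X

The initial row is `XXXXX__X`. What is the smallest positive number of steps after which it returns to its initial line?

step 1: XXXXX__X

1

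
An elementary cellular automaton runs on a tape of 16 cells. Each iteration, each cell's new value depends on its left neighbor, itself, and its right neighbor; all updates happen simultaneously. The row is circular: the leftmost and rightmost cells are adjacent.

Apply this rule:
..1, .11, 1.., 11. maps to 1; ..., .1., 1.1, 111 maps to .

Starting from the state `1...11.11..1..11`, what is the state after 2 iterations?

11.111.1111.111.
11.1.1.1..1.1.1.

11.1.1.1..1.1.1.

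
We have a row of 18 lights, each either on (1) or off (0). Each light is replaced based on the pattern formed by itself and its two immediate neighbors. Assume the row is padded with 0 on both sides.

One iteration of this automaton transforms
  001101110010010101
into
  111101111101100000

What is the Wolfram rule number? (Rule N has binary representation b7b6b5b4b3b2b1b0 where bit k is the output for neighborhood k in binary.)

219

position 6: 111 → 1  (bit 7 = 1)
position 3: 110 → 1  (bit 6 = 1)
position 4: 101 → 0  (bit 5 = 0)
position 8: 100 → 1  (bit 4 = 1)
position 2: 011 → 1  (bit 3 = 1)
position 10: 010 → 0  (bit 2 = 0)
position 1: 001 → 1  (bit 1 = 1)
position 0: 000 → 1  (bit 0 = 1)
bits b7..b0 = 11011011 = 219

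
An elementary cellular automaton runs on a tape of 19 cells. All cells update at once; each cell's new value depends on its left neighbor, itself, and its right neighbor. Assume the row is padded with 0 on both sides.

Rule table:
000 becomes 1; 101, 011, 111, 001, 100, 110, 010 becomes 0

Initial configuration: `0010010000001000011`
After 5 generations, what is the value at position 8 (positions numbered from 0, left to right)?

generation 1: 1000000111100011000
generation 2: 0011110000001000011
generation 3: 1000000111100011000  (repeats generation 1; period 2)
generation 5: 1000000111100011000
position 8 holds 1

1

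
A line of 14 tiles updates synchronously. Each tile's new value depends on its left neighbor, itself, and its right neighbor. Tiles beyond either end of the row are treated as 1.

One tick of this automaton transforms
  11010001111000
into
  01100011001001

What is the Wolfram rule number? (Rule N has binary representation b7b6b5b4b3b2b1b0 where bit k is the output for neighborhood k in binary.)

106

position 0: 111 → 0  (bit 7 = 0)
position 1: 110 → 1  (bit 6 = 1)
position 2: 101 → 1  (bit 5 = 1)
position 4: 100 → 0  (bit 4 = 0)
position 7: 011 → 1  (bit 3 = 1)
position 3: 010 → 0  (bit 2 = 0)
position 6: 001 → 1  (bit 1 = 1)
position 5: 000 → 0  (bit 0 = 0)
bits b7..b0 = 01101010 = 106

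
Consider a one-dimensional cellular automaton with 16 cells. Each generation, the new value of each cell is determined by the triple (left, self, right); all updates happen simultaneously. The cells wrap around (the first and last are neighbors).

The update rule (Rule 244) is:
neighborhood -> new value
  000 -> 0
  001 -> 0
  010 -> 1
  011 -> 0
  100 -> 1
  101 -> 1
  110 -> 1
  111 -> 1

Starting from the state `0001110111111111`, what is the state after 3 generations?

1000111011111111
1100011101111111
1110001110111111

1110001110111111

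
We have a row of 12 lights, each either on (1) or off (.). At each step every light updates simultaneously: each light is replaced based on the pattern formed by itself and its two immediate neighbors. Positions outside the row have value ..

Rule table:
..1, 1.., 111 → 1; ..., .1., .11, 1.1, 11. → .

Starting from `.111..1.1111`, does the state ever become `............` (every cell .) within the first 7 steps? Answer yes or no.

no

step 1: 1.1.11...11.
step 2: ......1.1..1
step 3: .....1...11.
step 4: ....1.1.1..1
step 5: ...1.....11.
step 6: ..1.1...1..1
step 7: .1...1.1.11.
step 7 is .1...1.1.11., still not uniform .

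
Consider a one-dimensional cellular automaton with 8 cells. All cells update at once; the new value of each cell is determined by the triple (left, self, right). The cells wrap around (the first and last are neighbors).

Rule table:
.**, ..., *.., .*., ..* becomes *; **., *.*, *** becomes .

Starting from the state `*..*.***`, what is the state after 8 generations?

*****...

.***.*..
**...***
..****..
***...**
...****.
****...*
....****
*****...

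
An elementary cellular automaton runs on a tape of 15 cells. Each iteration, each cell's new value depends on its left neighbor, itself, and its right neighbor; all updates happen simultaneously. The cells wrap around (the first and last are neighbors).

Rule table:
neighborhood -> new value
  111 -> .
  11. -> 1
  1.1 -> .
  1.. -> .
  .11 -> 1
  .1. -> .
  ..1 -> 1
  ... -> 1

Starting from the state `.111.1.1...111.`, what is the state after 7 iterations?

111.....1.11.11

11.1.....111.1.
11...11111.1...
11.111...1...11
.1.1.1.11..111.
1......11.11.1.
..1111111.11...
111.....1.11.11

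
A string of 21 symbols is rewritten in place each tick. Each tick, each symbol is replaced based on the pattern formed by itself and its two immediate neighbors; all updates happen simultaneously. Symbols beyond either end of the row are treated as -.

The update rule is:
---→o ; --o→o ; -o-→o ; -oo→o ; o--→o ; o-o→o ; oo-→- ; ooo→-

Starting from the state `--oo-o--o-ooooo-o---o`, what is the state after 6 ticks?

ooo-ooooooo----oooooo
o--oo------ooooo-----
oooo-ooooooo----ooooo
o---oo------ooooo----
ooooo-ooooooo----oooo
o----oo------ooooo---

o----oo------ooooo---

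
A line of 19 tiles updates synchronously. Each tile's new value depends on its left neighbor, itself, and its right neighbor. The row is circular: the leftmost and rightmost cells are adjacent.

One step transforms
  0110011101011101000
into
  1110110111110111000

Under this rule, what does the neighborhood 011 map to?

1

At position 1 the neighborhood is 011; the next row has 1 there.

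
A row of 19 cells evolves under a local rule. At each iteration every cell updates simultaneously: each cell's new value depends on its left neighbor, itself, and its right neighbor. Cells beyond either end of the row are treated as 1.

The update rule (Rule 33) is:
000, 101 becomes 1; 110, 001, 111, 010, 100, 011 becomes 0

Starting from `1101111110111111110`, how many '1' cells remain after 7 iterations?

3

iteration 1: 0010000001000000001
iteration 2: 0000111100011111100
iteration 3: 0110000001000000000
iteration 4: 1000111100011111110
iteration 5: 0010000001000000001  (repeats iteration 1; period 4)
iteration 7: 0110000001000000000
count of 1: 3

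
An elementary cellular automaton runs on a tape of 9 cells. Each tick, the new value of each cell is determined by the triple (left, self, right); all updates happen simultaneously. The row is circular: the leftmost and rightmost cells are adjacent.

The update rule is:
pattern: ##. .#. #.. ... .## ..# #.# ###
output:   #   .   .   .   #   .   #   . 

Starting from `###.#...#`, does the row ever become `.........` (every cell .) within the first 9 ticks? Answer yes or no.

no

tick 1: ..##....#
tick 2: ..##.....
tick 3: ..##.....  (fixed point — unchanged through tick 9)
tick 9 is ..##....., still not uniform .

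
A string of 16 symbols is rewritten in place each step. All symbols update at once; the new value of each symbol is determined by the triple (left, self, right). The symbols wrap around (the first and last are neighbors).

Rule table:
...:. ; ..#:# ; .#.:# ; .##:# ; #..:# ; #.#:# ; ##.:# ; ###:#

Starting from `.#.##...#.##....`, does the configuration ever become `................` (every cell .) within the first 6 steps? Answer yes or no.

######.######...
##############.#
################
################  (fixed point — unchanged through step 6)
step 6 is ################, still not uniform .

no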